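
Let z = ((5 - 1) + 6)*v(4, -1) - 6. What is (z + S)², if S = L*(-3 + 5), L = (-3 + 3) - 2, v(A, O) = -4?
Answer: 2500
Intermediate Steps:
L = -2 (L = 0 - 2 = -2)
z = -46 (z = ((5 - 1) + 6)*(-4) - 6 = (4 + 6)*(-4) - 6 = 10*(-4) - 6 = -40 - 6 = -46)
S = -4 (S = -2*(-3 + 5) = -2*2 = -4)
(z + S)² = (-46 - 4)² = (-50)² = 2500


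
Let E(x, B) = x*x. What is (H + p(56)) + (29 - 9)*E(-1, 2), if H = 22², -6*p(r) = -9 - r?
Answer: 3089/6 ≈ 514.83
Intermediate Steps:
E(x, B) = x²
p(r) = 3/2 + r/6 (p(r) = -(-9 - r)/6 = 3/2 + r/6)
H = 484
(H + p(56)) + (29 - 9)*E(-1, 2) = (484 + (3/2 + (⅙)*56)) + (29 - 9)*(-1)² = (484 + (3/2 + 28/3)) + 20*1 = (484 + 65/6) + 20 = 2969/6 + 20 = 3089/6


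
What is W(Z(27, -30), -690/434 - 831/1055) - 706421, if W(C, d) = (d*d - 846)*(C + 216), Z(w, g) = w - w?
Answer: -46537822621682261/52411234225 ≈ -8.8794e+5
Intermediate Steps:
Z(w, g) = 0
W(C, d) = (-846 + d**2)*(216 + C) (W(C, d) = (d**2 - 846)*(216 + C) = (-846 + d**2)*(216 + C))
W(Z(27, -30), -690/434 - 831/1055) - 706421 = (-182736 - 846*0 + 216*(-690/434 - 831/1055)**2 + 0*(-690/434 - 831/1055)**2) - 706421 = (-182736 + 0 + 216*(-690*1/434 - 831*1/1055)**2 + 0*(-690*1/434 - 831*1/1055)**2) - 706421 = (-182736 + 0 + 216*(-345/217 - 831/1055)**2 + 0*(-345/217 - 831/1055)**2) - 706421 = (-182736 + 0 + 216*(-544302/228935)**2 + 0*(-544302/228935)**2) - 706421 = (-182736 + 0 + 216*(296264667204/52411234225) + 0*(296264667204/52411234225)) - 706421 = (-182736 + 0 + 63993168116064/52411234225 + 0) - 706421 = -9513426129223536/52411234225 - 706421 = -46537822621682261/52411234225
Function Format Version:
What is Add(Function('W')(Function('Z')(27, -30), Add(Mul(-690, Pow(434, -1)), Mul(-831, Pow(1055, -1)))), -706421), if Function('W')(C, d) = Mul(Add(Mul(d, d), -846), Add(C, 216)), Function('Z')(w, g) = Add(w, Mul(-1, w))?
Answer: Rational(-46537822621682261, 52411234225) ≈ -8.8794e+5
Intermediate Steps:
Function('Z')(w, g) = 0
Function('W')(C, d) = Mul(Add(-846, Pow(d, 2)), Add(216, C)) (Function('W')(C, d) = Mul(Add(Pow(d, 2), -846), Add(216, C)) = Mul(Add(-846, Pow(d, 2)), Add(216, C)))
Add(Function('W')(Function('Z')(27, -30), Add(Mul(-690, Pow(434, -1)), Mul(-831, Pow(1055, -1)))), -706421) = Add(Add(-182736, Mul(-846, 0), Mul(216, Pow(Add(Mul(-690, Pow(434, -1)), Mul(-831, Pow(1055, -1))), 2)), Mul(0, Pow(Add(Mul(-690, Pow(434, -1)), Mul(-831, Pow(1055, -1))), 2))), -706421) = Add(Add(-182736, 0, Mul(216, Pow(Add(Mul(-690, Rational(1, 434)), Mul(-831, Rational(1, 1055))), 2)), Mul(0, Pow(Add(Mul(-690, Rational(1, 434)), Mul(-831, Rational(1, 1055))), 2))), -706421) = Add(Add(-182736, 0, Mul(216, Pow(Add(Rational(-345, 217), Rational(-831, 1055)), 2)), Mul(0, Pow(Add(Rational(-345, 217), Rational(-831, 1055)), 2))), -706421) = Add(Add(-182736, 0, Mul(216, Pow(Rational(-544302, 228935), 2)), Mul(0, Pow(Rational(-544302, 228935), 2))), -706421) = Add(Add(-182736, 0, Mul(216, Rational(296264667204, 52411234225)), Mul(0, Rational(296264667204, 52411234225))), -706421) = Add(Add(-182736, 0, Rational(63993168116064, 52411234225), 0), -706421) = Add(Rational(-9513426129223536, 52411234225), -706421) = Rational(-46537822621682261, 52411234225)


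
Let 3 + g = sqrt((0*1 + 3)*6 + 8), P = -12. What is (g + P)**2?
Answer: (15 - sqrt(26))**2 ≈ 98.029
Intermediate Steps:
g = -3 + sqrt(26) (g = -3 + sqrt((0*1 + 3)*6 + 8) = -3 + sqrt((0 + 3)*6 + 8) = -3 + sqrt(3*6 + 8) = -3 + sqrt(18 + 8) = -3 + sqrt(26) ≈ 2.0990)
(g + P)**2 = ((-3 + sqrt(26)) - 12)**2 = (-15 + sqrt(26))**2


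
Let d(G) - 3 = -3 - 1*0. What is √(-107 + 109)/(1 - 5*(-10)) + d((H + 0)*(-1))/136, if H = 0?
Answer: √2/51 ≈ 0.027730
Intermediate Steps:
d(G) = 0 (d(G) = 3 + (-3 - 1*0) = 3 + (-3 + 0) = 3 - 3 = 0)
√(-107 + 109)/(1 - 5*(-10)) + d((H + 0)*(-1))/136 = √(-107 + 109)/(1 - 5*(-10)) + 0/136 = √2/(1 + 50) + 0*(1/136) = √2/51 + 0 = √2/51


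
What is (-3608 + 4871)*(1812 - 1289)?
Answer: 660549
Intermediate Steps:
(-3608 + 4871)*(1812 - 1289) = 1263*523 = 660549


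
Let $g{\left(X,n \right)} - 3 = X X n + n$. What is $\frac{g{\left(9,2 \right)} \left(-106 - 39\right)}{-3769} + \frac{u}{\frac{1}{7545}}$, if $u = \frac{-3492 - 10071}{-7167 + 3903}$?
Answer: $\frac{128590497625}{4100672} \approx 31358.0$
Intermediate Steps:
$g{\left(X,n \right)} = 3 + n + n X^{2}$ ($g{\left(X,n \right)} = 3 + \left(X X n + n\right) = 3 + \left(X^{2} n + n\right) = 3 + \left(n X^{2} + n\right) = 3 + \left(n + n X^{2}\right) = 3 + n + n X^{2}$)
$u = \frac{4521}{1088}$ ($u = - \frac{13563}{-3264} = \left(-13563\right) \left(- \frac{1}{3264}\right) = \frac{4521}{1088} \approx 4.1553$)
$\frac{g{\left(9,2 \right)} \left(-106 - 39\right)}{-3769} + \frac{u}{\frac{1}{7545}} = \frac{\left(3 + 2 + 2 \cdot 9^{2}\right) \left(-106 - 39\right)}{-3769} + \frac{4521}{1088 \cdot \frac{1}{7545}} = \left(3 + 2 + 2 \cdot 81\right) \left(-145\right) \left(- \frac{1}{3769}\right) + \frac{4521 \frac{1}{\frac{1}{7545}}}{1088} = \left(3 + 2 + 162\right) \left(-145\right) \left(- \frac{1}{3769}\right) + \frac{4521}{1088} \cdot 7545 = 167 \left(-145\right) \left(- \frac{1}{3769}\right) + \frac{34110945}{1088} = \left(-24215\right) \left(- \frac{1}{3769}\right) + \frac{34110945}{1088} = \frac{24215}{3769} + \frac{34110945}{1088} = \frac{128590497625}{4100672}$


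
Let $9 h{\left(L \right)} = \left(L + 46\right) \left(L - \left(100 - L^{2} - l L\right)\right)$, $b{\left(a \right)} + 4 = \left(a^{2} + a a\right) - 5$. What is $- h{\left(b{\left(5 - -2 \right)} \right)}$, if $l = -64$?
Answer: $-33210$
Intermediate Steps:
$b{\left(a \right)} = -9 + 2 a^{2}$ ($b{\left(a \right)} = -4 - \left(5 - a^{2} - a a\right) = -4 + \left(\left(a^{2} + a^{2}\right) - 5\right) = -4 + \left(2 a^{2} - 5\right) = -4 + \left(-5 + 2 a^{2}\right) = -9 + 2 a^{2}$)
$h{\left(L \right)} = \frac{\left(46 + L\right) \left(-100 + L^{2} - 63 L\right)}{9}$ ($h{\left(L \right)} = \frac{\left(L + 46\right) \left(L - \left(100 - L^{2} + 64 L\right)\right)}{9} = \frac{\left(46 + L\right) \left(L - \left(100 - L^{2} + 64 L\right)\right)}{9} = \frac{\left(46 + L\right) \left(-100 + L^{2} - 63 L\right)}{9}$)
$- h{\left(b{\left(5 - -2 \right)} \right)} = - (- \frac{4600}{9} - \frac{2998 \left(-9 + 2 \left(5 - -2\right)^{2}\right)}{9} - \frac{17 \left(-9 + 2 \left(5 - -2\right)^{2}\right)^{2}}{9} + \frac{\left(-9 + 2 \left(5 - -2\right)^{2}\right)^{3}}{9}) = - (- \frac{4600}{9} - \frac{2998 \left(-9 + 2 \left(5 + 2\right)^{2}\right)}{9} - \frac{17 \left(-9 + 2 \left(5 + 2\right)^{2}\right)^{2}}{9} + \frac{\left(-9 + 2 \left(5 + 2\right)^{2}\right)^{3}}{9}) = - (- \frac{4600}{9} - \frac{2998 \left(-9 + 2 \cdot 7^{2}\right)}{9} - \frac{17 \left(-9 + 2 \cdot 7^{2}\right)^{2}}{9} + \frac{\left(-9 + 2 \cdot 7^{2}\right)^{3}}{9}) = - (- \frac{4600}{9} - \frac{2998 \left(-9 + 2 \cdot 49\right)}{9} - \frac{17 \left(-9 + 2 \cdot 49\right)^{2}}{9} + \frac{\left(-9 + 2 \cdot 49\right)^{3}}{9}) = - (- \frac{4600}{9} - \frac{2998 \left(-9 + 98\right)}{9} - \frac{17 \left(-9 + 98\right)^{2}}{9} + \frac{\left(-9 + 98\right)^{3}}{9}) = - (- \frac{4600}{9} - \frac{266822}{9} - \frac{17 \cdot 89^{2}}{9} + \frac{89^{3}}{9}) = - (- \frac{4600}{9} - \frac{266822}{9} - \frac{134657}{9} + \frac{1}{9} \cdot 704969) = - (- \frac{4600}{9} - \frac{266822}{9} - \frac{134657}{9} + \frac{704969}{9}) = \left(-1\right) 33210 = -33210$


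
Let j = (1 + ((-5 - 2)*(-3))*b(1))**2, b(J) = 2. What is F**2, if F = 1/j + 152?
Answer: 78988540401/3418801 ≈ 23104.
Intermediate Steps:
j = 1849 (j = (1 + ((-5 - 2)*(-3))*2)**2 = (1 - 7*(-3)*2)**2 = (1 + 21*2)**2 = (1 + 42)**2 = 43**2 = 1849)
F = 281049/1849 (F = 1/1849 + 152 = 281049/1849 ≈ 152.00)
F**2 = (281049/1849)**2 = 78988540401/3418801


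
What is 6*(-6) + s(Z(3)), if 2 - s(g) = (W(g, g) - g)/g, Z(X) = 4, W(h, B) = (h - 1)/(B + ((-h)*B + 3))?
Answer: -395/12 ≈ -32.917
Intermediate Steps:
W(h, B) = (-1 + h)/(3 + B - B*h) (W(h, B) = (-1 + h)/(B + (-B*h + 3)) = (-1 + h)/(B + (3 - B*h)) = (-1 + h)/(3 + B - B*h))
s(g) = 2 - (-g + (-1 + g)/(3 + g - g²))/g (s(g) = 2 - ((-1 + g)/(3 + g - g*g) - g)/g = 2 - ((-1 + g)/(3 + g - g²) - g)/g = 2 - (-g + (-1 + g)/(3 + g - g²))/g)
6*(-6) + s(Z(3)) = 6*(-6) + (3 - 1*(-1 + 4)/(4*(3 + 4 - 1*4²))) = -36 + (3 - 1*¼*3/(3 + 4 - 1*16)) = -36 + (3 - 1*¼*3/(3 + 4 - 16)) = -36 + (3 - 1*¼*3/(-9)) = -36 + (3 - 1*¼*(-⅑)*3) = -36 + (3 + 1/12) = -36 + 37/12 = -395/12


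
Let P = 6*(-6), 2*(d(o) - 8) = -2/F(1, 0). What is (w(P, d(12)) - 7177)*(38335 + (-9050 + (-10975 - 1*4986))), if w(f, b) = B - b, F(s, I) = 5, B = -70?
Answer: -483314776/5 ≈ -9.6663e+7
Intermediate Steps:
d(o) = 39/5 (d(o) = 8 + (-2/5)/2 = 8 + (-2*⅕)/2 = 8 + (½)*(-⅖) = 8 - ⅕ = 39/5)
P = -36
w(f, b) = -70 - b
(w(P, d(12)) - 7177)*(38335 + (-9050 + (-10975 - 1*4986))) = ((-70 - 1*39/5) - 7177)*(38335 + (-9050 + (-10975 - 1*4986))) = ((-70 - 39/5) - 7177)*(38335 + (-9050 + (-10975 - 4986))) = (-389/5 - 7177)*(38335 + (-9050 - 15961)) = -36274*(38335 - 25011)/5 = -36274/5*13324 = -483314776/5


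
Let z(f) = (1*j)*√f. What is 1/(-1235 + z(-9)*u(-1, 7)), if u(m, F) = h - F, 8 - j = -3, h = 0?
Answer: -1235/1578586 + 231*I/1578586 ≈ -0.00078235 + 0.00014633*I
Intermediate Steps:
j = 11 (j = 8 - 1*(-3) = 8 + 3 = 11)
u(m, F) = -F (u(m, F) = 0 - F = -F)
z(f) = 11*√f (z(f) = (1*11)*√f = 11*√f)
1/(-1235 + z(-9)*u(-1, 7)) = 1/(-1235 + (11*√(-9))*(-1*7)) = 1/(-1235 + (11*(3*I))*(-7)) = 1/(-1235 + (33*I)*(-7)) = 1/(-1235 - 231*I) = (-1235 + 231*I)/1578586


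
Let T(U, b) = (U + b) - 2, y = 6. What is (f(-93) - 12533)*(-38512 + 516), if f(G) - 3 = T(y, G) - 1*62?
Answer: 481827276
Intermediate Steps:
T(U, b) = -2 + U + b
f(G) = -55 + G (f(G) = 3 + ((-2 + 6 + G) - 1*62) = 3 + ((4 + G) - 62) = 3 + (-58 + G) = -55 + G)
(f(-93) - 12533)*(-38512 + 516) = ((-55 - 93) - 12533)*(-38512 + 516) = (-148 - 12533)*(-37996) = -12681*(-37996) = 481827276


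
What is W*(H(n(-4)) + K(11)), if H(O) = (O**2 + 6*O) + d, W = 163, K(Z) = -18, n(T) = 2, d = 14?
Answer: 1956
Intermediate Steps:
H(O) = 14 + O**2 + 6*O (H(O) = (O**2 + 6*O) + 14 = 14 + O**2 + 6*O)
W*(H(n(-4)) + K(11)) = 163*((14 + 2**2 + 6*2) - 18) = 163*((14 + 4 + 12) - 18) = 163*(30 - 18) = 163*12 = 1956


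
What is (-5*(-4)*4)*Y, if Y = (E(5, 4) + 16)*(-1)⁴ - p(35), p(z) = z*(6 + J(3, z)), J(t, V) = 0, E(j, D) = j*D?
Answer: -13920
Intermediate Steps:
E(j, D) = D*j
p(z) = 6*z (p(z) = z*(6 + 0) = z*6 = 6*z)
Y = -174 (Y = (4*5 + 16)*(-1)⁴ - 6*35 = (20 + 16)*1 - 1*210 = 36*1 - 210 = 36 - 210 = -174)
(-5*(-4)*4)*Y = (-5*(-4)*4)*(-174) = (20*4)*(-174) = 80*(-174) = -13920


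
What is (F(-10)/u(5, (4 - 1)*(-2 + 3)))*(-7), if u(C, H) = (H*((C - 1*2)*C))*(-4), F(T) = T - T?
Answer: 0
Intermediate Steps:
F(T) = 0
u(C, H) = -4*C*H*(-2 + C) (u(C, H) = (H*((C - 2)*C))*(-4) = (H*((-2 + C)*C))*(-4) = (H*(C*(-2 + C)))*(-4) = (C*H*(-2 + C))*(-4) = -4*C*H*(-2 + C))
(F(-10)/u(5, (4 - 1)*(-2 + 3)))*(-7) = (0/((4*5*((4 - 1)*(-2 + 3))*(2 - 1*5))))*(-7) = (0/((4*5*(3*1)*(2 - 5))))*(-7) = (0/((4*5*3*(-3))))*(-7) = (0/(-180))*(-7) = (0*(-1/180))*(-7) = 0*(-7) = 0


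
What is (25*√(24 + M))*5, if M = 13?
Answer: 125*√37 ≈ 760.35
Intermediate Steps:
(25*√(24 + M))*5 = (25*√(24 + 13))*5 = (25*√37)*5 = 125*√37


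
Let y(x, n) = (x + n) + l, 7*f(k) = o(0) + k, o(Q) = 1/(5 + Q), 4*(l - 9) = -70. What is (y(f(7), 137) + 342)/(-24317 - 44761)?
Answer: -33007/4835460 ≈ -0.0068260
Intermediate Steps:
l = -17/2 (l = 9 + (¼)*(-70) = 9 - 35/2 = -17/2 ≈ -8.5000)
f(k) = 1/35 + k/7 (f(k) = (1/(5 + 0) + k)/7 = (1/5 + k)/7 = (⅕ + k)/7 = 1/35 + k/7)
y(x, n) = -17/2 + n + x (y(x, n) = (x + n) - 17/2 = (n + x) - 17/2 = -17/2 + n + x)
(y(f(7), 137) + 342)/(-24317 - 44761) = ((-17/2 + 137 + (1/35 + (⅐)*7)) + 342)/(-24317 - 44761) = ((-17/2 + 137 + (1/35 + 1)) + 342)/(-69078) = ((-17/2 + 137 + 36/35) + 342)*(-1/69078) = (9067/70 + 342)*(-1/69078) = (33007/70)*(-1/69078) = -33007/4835460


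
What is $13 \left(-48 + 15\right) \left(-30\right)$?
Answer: $12870$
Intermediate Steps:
$13 \left(-48 + 15\right) \left(-30\right) = 13 \left(-33\right) \left(-30\right) = \left(-429\right) \left(-30\right) = 12870$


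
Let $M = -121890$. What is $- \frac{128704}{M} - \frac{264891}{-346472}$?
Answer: $\frac{1671302093}{918075480} \approx 1.8204$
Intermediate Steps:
$- \frac{128704}{M} - \frac{264891}{-346472} = - \frac{128704}{-121890} - \frac{264891}{-346472} = \left(-128704\right) \left(- \frac{1}{121890}\right) - - \frac{11517}{15064} = \frac{64352}{60945} + \frac{11517}{15064} = \frac{1671302093}{918075480}$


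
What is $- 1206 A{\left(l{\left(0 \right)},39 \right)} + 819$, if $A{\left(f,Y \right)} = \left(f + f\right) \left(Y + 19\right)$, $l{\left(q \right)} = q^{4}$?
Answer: $819$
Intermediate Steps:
$A{\left(f,Y \right)} = 2 f \left(19 + Y\right)$
$- 1206 A{\left(l{\left(0 \right)},39 \right)} + 819 = - 1206 \cdot 2 \cdot 0^{4} \left(19 + 39\right) + 819 = - 1206 \cdot 2 \cdot 0 \cdot 58 + 819 = \left(-1206\right) 0 + 819 = 0 + 819 = 819$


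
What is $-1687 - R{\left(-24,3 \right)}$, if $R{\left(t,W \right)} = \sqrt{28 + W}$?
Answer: $-1687 - \sqrt{31} \approx -1692.6$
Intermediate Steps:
$-1687 - R{\left(-24,3 \right)} = -1687 - \sqrt{28 + 3} = -1687 - \sqrt{31}$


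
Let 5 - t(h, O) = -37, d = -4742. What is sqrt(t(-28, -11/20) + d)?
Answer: 10*I*sqrt(47) ≈ 68.557*I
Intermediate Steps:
t(h, O) = 42 (t(h, O) = 5 - 1*(-37) = 5 + 37 = 42)
sqrt(t(-28, -11/20) + d) = sqrt(42 - 4742) = sqrt(-4700) = 10*I*sqrt(47)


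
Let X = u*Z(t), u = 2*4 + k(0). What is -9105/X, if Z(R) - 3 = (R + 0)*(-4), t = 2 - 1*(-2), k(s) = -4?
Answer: 9105/52 ≈ 175.10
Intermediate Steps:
t = 4 (t = 2 + 2 = 4)
u = 4 (u = 2*4 - 4 = 8 - 4 = 4)
Z(R) = 3 - 4*R (Z(R) = 3 + (R + 0)*(-4) = 3 + R*(-4) = 3 - 4*R)
X = -52 (X = 4*(3 - 4*4) = 4*(3 - 16) = 4*(-13) = -52)
-9105/X = -9105/(-52) = -9105*(-1/52) = 9105/52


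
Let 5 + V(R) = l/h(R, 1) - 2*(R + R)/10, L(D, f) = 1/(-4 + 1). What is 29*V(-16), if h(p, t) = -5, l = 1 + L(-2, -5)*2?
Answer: 116/3 ≈ 38.667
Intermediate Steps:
L(D, f) = -⅓ (L(D, f) = 1/(-3) = -⅓)
l = ⅓ (l = 1 - ⅓*2 = 1 - ⅔ = ⅓ ≈ 0.33333)
V(R) = -76/15 - 2*R/5 (V(R) = -5 + ((⅓)/(-5) - 2*(R + R)/10) = -5 + ((⅓)*(-⅕) - 4*R*(⅒)) = -5 + (-1/15 - 4*R*(⅒)) = -5 + (-1/15 - 2*R/5) = -76/15 - 2*R/5)
29*V(-16) = 29*(-76/15 - ⅖*(-16)) = 29*(-76/15 + 32/5) = 29*(4/3) = 116/3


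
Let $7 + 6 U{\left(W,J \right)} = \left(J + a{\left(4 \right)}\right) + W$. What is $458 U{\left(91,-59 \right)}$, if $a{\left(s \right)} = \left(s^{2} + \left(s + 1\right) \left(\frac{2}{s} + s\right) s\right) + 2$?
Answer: $\frac{30457}{3} \approx 10152.0$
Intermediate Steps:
$a{\left(s \right)} = 2 + s^{2} + s \left(1 + s\right) \left(s + \frac{2}{s}\right)$ ($a{\left(s \right)} = \left(s^{2} + \left(1 + s\right) \left(s + \frac{2}{s}\right) s\right) + 2 = \left(s^{2} + s \left(1 + s\right) \left(s + \frac{2}{s}\right)\right) + 2 = 2 + s^{2} + s \left(1 + s\right) \left(s + \frac{2}{s}\right)$)
$U{\left(W,J \right)} = \frac{101}{6} + \frac{J}{6} + \frac{W}{6}$ ($U{\left(W,J \right)} = - \frac{7}{6} + \frac{\left(J + \left(4 + 4^{3} + 2 \cdot 4 + 2 \cdot 4^{2}\right)\right) + W}{6} = - \frac{7}{6} + \frac{\left(J + \left(4 + 64 + 8 + 2 \cdot 16\right)\right) + W}{6} = - \frac{7}{6} + \frac{\left(J + \left(4 + 64 + 8 + 32\right)\right) + W}{6} = - \frac{7}{6} + \frac{\left(J + 108\right) + W}{6} = - \frac{7}{6} + \frac{\left(108 + J\right) + W}{6} = - \frac{7}{6} + \frac{108 + J + W}{6} = - \frac{7}{6} + \left(18 + \frac{J}{6} + \frac{W}{6}\right) = \frac{101}{6} + \frac{J}{6} + \frac{W}{6}$)
$458 U{\left(91,-59 \right)} = 458 \left(\frac{101}{6} + \frac{1}{6} \left(-59\right) + \frac{1}{6} \cdot 91\right) = 458 \left(\frac{101}{6} - \frac{59}{6} + \frac{91}{6}\right) = 458 \cdot \frac{133}{6} = \frac{30457}{3}$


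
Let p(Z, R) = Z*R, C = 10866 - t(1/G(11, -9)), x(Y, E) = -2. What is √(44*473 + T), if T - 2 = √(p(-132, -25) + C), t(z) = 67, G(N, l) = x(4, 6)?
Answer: √(20814 + √14099) ≈ 144.68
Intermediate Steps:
G(N, l) = -2
C = 10799 (C = 10866 - 1*67 = 10866 - 67 = 10799)
p(Z, R) = R*Z
T = 2 + √14099 (T = 2 + √(-25*(-132) + 10799) = 2 + √(3300 + 10799) = 2 + √14099 ≈ 120.74)
√(44*473 + T) = √(44*473 + (2 + √14099)) = √(20812 + (2 + √14099)) = √(20814 + √14099)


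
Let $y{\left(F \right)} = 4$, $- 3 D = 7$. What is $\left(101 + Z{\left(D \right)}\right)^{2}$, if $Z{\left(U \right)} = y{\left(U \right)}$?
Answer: $11025$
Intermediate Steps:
$D = - \frac{7}{3}$ ($D = \left(- \frac{1}{3}\right) 7 = - \frac{7}{3} \approx -2.3333$)
$Z{\left(U \right)} = 4$
$\left(101 + Z{\left(D \right)}\right)^{2} = \left(101 + 4\right)^{2} = 105^{2} = 11025$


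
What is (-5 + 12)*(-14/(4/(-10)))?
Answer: 245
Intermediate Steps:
(-5 + 12)*(-14/(4/(-10))) = 7*(-14/(4*(-⅒))) = 7*(-14/(-⅖)) = 7*(-14*(-5/2)) = 7*35 = 245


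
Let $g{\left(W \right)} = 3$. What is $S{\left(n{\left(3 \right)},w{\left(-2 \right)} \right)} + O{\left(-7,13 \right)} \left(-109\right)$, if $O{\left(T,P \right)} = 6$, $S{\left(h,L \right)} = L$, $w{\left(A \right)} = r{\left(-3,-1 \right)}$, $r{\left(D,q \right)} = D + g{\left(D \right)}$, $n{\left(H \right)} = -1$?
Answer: $-654$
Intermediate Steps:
$r{\left(D,q \right)} = 3 + D$ ($r{\left(D,q \right)} = D + 3 = 3 + D$)
$w{\left(A \right)} = 0$ ($w{\left(A \right)} = 3 - 3 = 0$)
$S{\left(n{\left(3 \right)},w{\left(-2 \right)} \right)} + O{\left(-7,13 \right)} \left(-109\right) = 0 + 6 \left(-109\right) = 0 - 654 = -654$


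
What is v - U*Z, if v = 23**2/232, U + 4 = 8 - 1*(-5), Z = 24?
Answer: -49583/232 ≈ -213.72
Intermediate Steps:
U = 9 (U = -4 + (8 - 1*(-5)) = -4 + (8 + 5) = -4 + 13 = 9)
v = 529/232 (v = 529*(1/232) = 529/232 ≈ 2.2802)
v - U*Z = 529/232 - 9*24 = 529/232 - 1*216 = 529/232 - 216 = -49583/232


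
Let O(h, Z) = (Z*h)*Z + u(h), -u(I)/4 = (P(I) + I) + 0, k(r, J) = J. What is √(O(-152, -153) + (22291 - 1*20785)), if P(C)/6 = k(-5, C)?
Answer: I*√3552406 ≈ 1884.8*I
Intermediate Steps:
P(C) = 6*C
u(I) = -28*I (u(I) = -4*((6*I + I) + 0) = -4*(7*I + 0) = -28*I)
O(h, Z) = -28*h + h*Z² (O(h, Z) = (Z*h)*Z - 28*h = h*Z² - 28*h = -28*h + h*Z²)
√(O(-152, -153) + (22291 - 1*20785)) = √(-152*(-28 + (-153)²) + (22291 - 1*20785)) = √(-152*(-28 + 23409) + (22291 - 20785)) = √(-152*23381 + 1506) = √(-3553912 + 1506) = √(-3552406) = I*√3552406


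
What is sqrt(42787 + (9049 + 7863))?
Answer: sqrt(59699) ≈ 244.33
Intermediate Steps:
sqrt(42787 + (9049 + 7863)) = sqrt(42787 + 16912) = sqrt(59699)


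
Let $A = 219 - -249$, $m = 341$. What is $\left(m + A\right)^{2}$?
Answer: $654481$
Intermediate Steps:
$A = 468$ ($A = 219 + 249 = 468$)
$\left(m + A\right)^{2} = \left(341 + 468\right)^{2} = 809^{2} = 654481$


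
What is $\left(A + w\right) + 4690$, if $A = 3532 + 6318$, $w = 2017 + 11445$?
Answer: $28002$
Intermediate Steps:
$w = 13462$
$A = 9850$
$\left(A + w\right) + 4690 = \left(9850 + 13462\right) + 4690 = 23312 + 4690 = 28002$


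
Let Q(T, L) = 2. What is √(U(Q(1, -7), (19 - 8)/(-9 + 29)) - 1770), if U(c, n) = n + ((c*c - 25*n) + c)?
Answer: I*√44430/5 ≈ 42.157*I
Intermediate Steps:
U(c, n) = c + c² - 24*n (U(c, n) = n + ((c² - 25*n) + c) = n + (c + c² - 25*n) = c + c² - 24*n)
√(U(Q(1, -7), (19 - 8)/(-9 + 29)) - 1770) = √((2 + 2² - 24*(19 - 8)/(-9 + 29)) - 1770) = √((2 + 4 - 264/20) - 1770) = √((2 + 4 - 24*11/20) - 1770) = √((2 + 4 - 66/5) - 1770) = √(-36/5 - 1770) = √(-8886/5) = I*√44430/5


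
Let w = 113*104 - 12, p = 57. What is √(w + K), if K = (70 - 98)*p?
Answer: 4*√634 ≈ 100.72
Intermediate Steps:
K = -1596 (K = (70 - 98)*57 = -28*57 = -1596)
w = 11740 (w = 11752 - 12 = 11740)
√(w + K) = √(11740 - 1596) = √10144 = 4*√634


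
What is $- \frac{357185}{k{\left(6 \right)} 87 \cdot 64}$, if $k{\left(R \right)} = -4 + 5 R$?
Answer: $- \frac{357185}{144768} \approx -2.4673$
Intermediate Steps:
$- \frac{357185}{k{\left(6 \right)} 87 \cdot 64} = - \frac{357185}{\left(-4 + 5 \cdot 6\right) 87 \cdot 64} = - \frac{357185}{\left(-4 + 30\right) 87 \cdot 64} = - \frac{357185}{26 \cdot 87 \cdot 64} = - \frac{357185}{2262 \cdot 64} = - \frac{357185}{144768}$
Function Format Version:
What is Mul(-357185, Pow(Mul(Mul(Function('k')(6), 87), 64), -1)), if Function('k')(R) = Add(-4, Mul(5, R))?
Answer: Rational(-357185, 144768) ≈ -2.4673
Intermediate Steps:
Mul(-357185, Pow(Mul(Mul(Function('k')(6), 87), 64), -1)) = Mul(-357185, Pow(Mul(Mul(Add(-4, Mul(5, 6)), 87), 64), -1)) = Mul(-357185, Pow(Mul(Mul(Add(-4, 30), 87), 64), -1)) = Mul(-357185, Pow(Mul(Mul(26, 87), 64), -1)) = Mul(-357185, Pow(Mul(2262, 64), -1)) = Mul(-357185, Pow(144768, -1)) = Mul(-357185, Rational(1, 144768)) = Rational(-357185, 144768)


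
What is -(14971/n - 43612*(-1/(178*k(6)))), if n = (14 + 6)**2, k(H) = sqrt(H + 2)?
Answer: -14971/400 - 10903*sqrt(2)/178 ≈ -124.05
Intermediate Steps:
k(H) = sqrt(2 + H)
n = 400 (n = 20**2 = 400)
-(14971/n - 43612*(-1/(178*k(6)))) = -(14971/400 - 43612*(-1/(178*sqrt(2 + 6)))) = -(14971*(1/400) - 43612*(-sqrt(2)/712)) = -(14971/400 - 43612*(-sqrt(2)/712)) = -(14971/400 - (-10903)*sqrt(2)/178) = -(14971/400 + 10903*sqrt(2)/178) = -14971/400 - 10903*sqrt(2)/178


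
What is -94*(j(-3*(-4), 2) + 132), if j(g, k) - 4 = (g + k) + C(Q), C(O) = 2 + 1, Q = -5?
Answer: -14382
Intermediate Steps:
C(O) = 3
j(g, k) = 7 + g + k (j(g, k) = 4 + ((g + k) + 3) = 4 + (3 + g + k) = 7 + g + k)
-94*(j(-3*(-4), 2) + 132) = -94*((7 - 3*(-4) + 2) + 132) = -94*((7 + 12 + 2) + 132) = -94*(21 + 132) = -94*153 = -14382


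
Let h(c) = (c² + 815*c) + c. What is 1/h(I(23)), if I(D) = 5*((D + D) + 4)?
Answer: 1/266500 ≈ 3.7523e-6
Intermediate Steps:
I(D) = 20 + 10*D (I(D) = 5*(2*D + 4) = 5*(4 + 2*D) = 20 + 10*D)
h(c) = c² + 816*c
1/h(I(23)) = 1/((20 + 10*23)*(816 + (20 + 10*23))) = 1/((20 + 230)*(816 + (20 + 230))) = 1/(250*(816 + 250)) = 1/(250*1066) = 1/266500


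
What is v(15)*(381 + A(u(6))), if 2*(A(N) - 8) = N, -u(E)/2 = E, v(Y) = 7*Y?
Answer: 40215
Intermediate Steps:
u(E) = -2*E
A(N) = 8 + N/2
v(15)*(381 + A(u(6))) = (7*15)*(381 + (8 + (-2*6)/2)) = 105*(381 + (8 + (½)*(-12))) = 105*(381 + (8 - 6)) = 105*(381 + 2) = 105*383 = 40215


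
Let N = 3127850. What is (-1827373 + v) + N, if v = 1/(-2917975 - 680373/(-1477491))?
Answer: 1868907312516843471/1437093706784 ≈ 1.3005e+6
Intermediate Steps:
v = -492497/1437093706784 (v = 1/(-2917975 - 680373*(-1/1477491)) = 1/(-2917975 + 226791/492497) = 1/(-1437093706784/492497) = -492497/1437093706784 ≈ -3.4270e-7)
(-1827373 + v) + N = (-1827373 - 492497/1437093706784) + 3127850 = -2626106238247490929/1437093706784 + 3127850 = 1868907312516843471/1437093706784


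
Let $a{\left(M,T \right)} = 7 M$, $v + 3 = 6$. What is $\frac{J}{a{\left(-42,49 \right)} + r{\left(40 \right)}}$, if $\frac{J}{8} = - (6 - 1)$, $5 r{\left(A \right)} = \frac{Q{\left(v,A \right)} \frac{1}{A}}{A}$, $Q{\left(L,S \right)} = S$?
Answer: $\frac{8000}{58799} \approx 0.13606$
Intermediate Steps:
$v = 3$ ($v = -3 + 6 = 3$)
$r{\left(A \right)} = \frac{1}{5 A}$ ($r{\left(A \right)} = \frac{\frac{A}{A} \frac{1}{A}}{5} = \frac{1 \frac{1}{A}}{5} = \frac{1}{5 A}$)
$J = -40$ ($J = 8 \left(- (6 - 1)\right) = 8 \left(\left(-1\right) 5\right) = 8 \left(-5\right) = -40$)
$\frac{J}{a{\left(-42,49 \right)} + r{\left(40 \right)}} = - \frac{40}{7 \left(-42\right) + \frac{1}{5 \cdot 40}} = - \frac{40}{-294 + \frac{1}{5} \cdot \frac{1}{40}} = - \frac{40}{-294 + \frac{1}{200}} = - \frac{40}{- \frac{58799}{200}} = \left(-40\right) \left(- \frac{200}{58799}\right) = \frac{8000}{58799}$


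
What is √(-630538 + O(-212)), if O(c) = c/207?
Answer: I*√3001996294/69 ≈ 794.06*I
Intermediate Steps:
O(c) = c/207 (O(c) = c*(1/207) = c/207)
√(-630538 + O(-212)) = √(-630538 + (1/207)*(-212)) = √(-630538 - 212/207) = √(-130521578/207) = I*√3001996294/69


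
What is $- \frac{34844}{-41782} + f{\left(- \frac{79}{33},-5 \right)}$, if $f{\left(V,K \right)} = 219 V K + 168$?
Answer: $\frac{641190195}{229801} \approx 2790.2$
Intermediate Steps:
$f{\left(V,K \right)} = 168 + 219 K V$ ($f{\left(V,K \right)} = 219 K V + 168 = 168 + 219 K V$)
$- \frac{34844}{-41782} + f{\left(- \frac{79}{33},-5 \right)} = - \frac{34844}{-41782} + \left(168 + 219 \left(-5\right) \left(- \frac{79}{33}\right)\right) = \left(-34844\right) \left(- \frac{1}{41782}\right) + \left(168 + 219 \left(-5\right) \left(\left(-79\right) \frac{1}{33}\right)\right) = \frac{17422}{20891} + \left(168 + 219 \left(-5\right) \left(- \frac{79}{33}\right)\right) = \frac{17422}{20891} + \left(168 + \frac{28835}{11}\right) = \frac{17422}{20891} + \frac{30683}{11} = \frac{641190195}{229801}$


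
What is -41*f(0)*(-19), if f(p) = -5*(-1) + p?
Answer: 3895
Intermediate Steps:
f(p) = 5 + p
-41*f(0)*(-19) = -41*(5 + 0)*(-19) = -41*5*(-19) = -205*(-19) = 3895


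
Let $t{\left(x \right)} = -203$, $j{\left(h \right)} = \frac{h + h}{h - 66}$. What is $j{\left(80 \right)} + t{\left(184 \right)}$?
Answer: $- \frac{1341}{7} \approx -191.57$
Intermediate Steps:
$j{\left(h \right)} = \frac{2 h}{-66 + h}$
$j{\left(80 \right)} + t{\left(184 \right)} = 2 \cdot 80 \frac{1}{-66 + 80} - 203 = 2 \cdot 80 \cdot \frac{1}{14} - 203 = \frac{80}{7} - 203 = - \frac{1341}{7}$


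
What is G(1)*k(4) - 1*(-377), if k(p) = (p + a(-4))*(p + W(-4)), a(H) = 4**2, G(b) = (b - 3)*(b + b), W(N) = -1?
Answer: 137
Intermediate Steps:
G(b) = 2*b*(-3 + b) (G(b) = (-3 + b)*(2*b) = 2*b*(-3 + b))
a(H) = 16
k(p) = (-1 + p)*(16 + p) (k(p) = (p + 16)*(p - 1) = (16 + p)*(-1 + p) = (-1 + p)*(16 + p))
G(1)*k(4) - 1*(-377) = (2*1*(-3 + 1))*(-16 + 4**2 + 15*4) - 1*(-377) = (2*1*(-2))*(-16 + 16 + 60) + 377 = -4*60 + 377 = -240 + 377 = 137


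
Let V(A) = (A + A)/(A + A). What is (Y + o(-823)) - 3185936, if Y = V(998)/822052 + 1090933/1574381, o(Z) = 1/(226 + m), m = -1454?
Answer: -632928224788542304449/198663238146142 ≈ -3.1859e+6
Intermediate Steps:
V(A) = 1 (V(A) = (2*A)/((2*A)) = (2*A)*(1/(2*A)) = 1)
o(Z) = -1/1228 (o(Z) = 1/(226 - 1454) = 1/(-1228) = -1/1228)
Y = 896805228897/1294223049812 (Y = 1/822052 + 1090933/1574381 = 896805228897/1294223049812 ≈ 0.69293)
(Y + o(-823)) - 3185936 = (896805228897/1294223049812 - 1/1228) - 3185936 = 137497824754463/198663238146142 - 3185936 = -632928224788542304449/198663238146142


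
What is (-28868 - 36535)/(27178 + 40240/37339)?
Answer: -2442082617/1014839582 ≈ -2.4064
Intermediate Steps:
(-28868 - 36535)/(27178 + 40240/37339) = -65403/(27178 + 40240*(1/37339)) = -65403/(27178 + 40240/37339) = -65403/1014839582/37339 = -65403*37339/1014839582 = -2442082617/1014839582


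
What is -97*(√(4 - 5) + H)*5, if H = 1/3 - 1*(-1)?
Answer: -1940/3 - 485*I ≈ -646.67 - 485.0*I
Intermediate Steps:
H = 4/3 (H = 1*(⅓) + 1 = ⅓ + 1 = 4/3 ≈ 1.3333)
-97*(√(4 - 5) + H)*5 = -97*(√(4 - 5) + 4/3)*5 = -97*(√(-1) + 4/3)*5 = -97*(I + 4/3)*5 = -97*(4/3 + I)*5 = -97*(20/3 + 5*I) = -1940/3 - 485*I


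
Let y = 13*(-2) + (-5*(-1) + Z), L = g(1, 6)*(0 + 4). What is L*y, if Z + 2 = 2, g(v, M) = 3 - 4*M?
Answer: 1764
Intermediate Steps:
Z = 0 (Z = -2 + 2 = 0)
L = -84 (L = (3 - 4*6)*(0 + 4) = (3 - 24)*4 = -21*4 = -84)
y = -21 (y = 13*(-2) + (-5*(-1) + 0) = -26 + (5 + 0) = -26 + 5 = -21)
L*y = -84*(-21) = 1764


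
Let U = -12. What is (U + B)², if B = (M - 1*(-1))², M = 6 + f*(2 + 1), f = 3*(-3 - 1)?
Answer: 687241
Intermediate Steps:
f = -12 (f = 3*(-4) = -12)
M = -30 (M = 6 - 12*(2 + 1) = 6 - 12*3 = 6 - 36 = -30)
B = 841 (B = (-30 - 1*(-1))² = (-30 + 1)² = (-29)² = 841)
(U + B)² = (-12 + 841)² = 829² = 687241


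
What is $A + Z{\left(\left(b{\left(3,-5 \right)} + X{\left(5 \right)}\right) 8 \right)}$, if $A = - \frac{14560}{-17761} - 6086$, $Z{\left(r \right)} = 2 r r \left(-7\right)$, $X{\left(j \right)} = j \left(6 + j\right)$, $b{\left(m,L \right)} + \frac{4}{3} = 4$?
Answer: $- \frac{477258506198}{159849} \approx -2.9857 \cdot 10^{6}$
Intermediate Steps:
$b{\left(m,L \right)} = \frac{8}{3}$ ($b{\left(m,L \right)} = - \frac{4}{3} + 4 = \frac{8}{3}$)
$Z{\left(r \right)} = - 14 r^{2}$ ($Z{\left(r \right)} = 2 r \left(- 7 r\right) = - 14 r^{2}$)
$A = - \frac{108078886}{17761}$ ($A = \left(-14560\right) \left(- \frac{1}{17761}\right) - 6086 = \frac{14560}{17761} - 6086 = - \frac{108078886}{17761} \approx -6085.2$)
$A + Z{\left(\left(b{\left(3,-5 \right)} + X{\left(5 \right)}\right) 8 \right)} = - \frac{108078886}{17761} - 14 \left(\left(\frac{8}{3} + 5 \left(6 + 5\right)\right) 8\right)^{2} = - \frac{108078886}{17761} - 14 \left(\left(\frac{8}{3} + 5 \cdot 11\right) 8\right)^{2} = - \frac{108078886}{17761} - 14 \left(\left(\frac{8}{3} + 55\right) 8\right)^{2} = - \frac{108078886}{17761} - 14 \left(\frac{173}{3} \cdot 8\right)^{2} = - \frac{108078886}{17761} - 14 \left(\frac{1384}{3}\right)^{2} = - \frac{108078886}{17761} - \frac{26816384}{9} = - \frac{477258506198}{159849}$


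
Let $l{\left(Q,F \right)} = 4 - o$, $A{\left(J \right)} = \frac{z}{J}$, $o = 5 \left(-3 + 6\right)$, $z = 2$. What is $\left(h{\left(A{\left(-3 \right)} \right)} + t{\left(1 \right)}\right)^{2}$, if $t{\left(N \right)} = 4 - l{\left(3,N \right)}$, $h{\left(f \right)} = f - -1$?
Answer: $\frac{2116}{9} \approx 235.11$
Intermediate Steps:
$o = 15$ ($o = 5 \cdot 3 = 15$)
$A{\left(J \right)} = \frac{2}{J}$
$l{\left(Q,F \right)} = -11$ ($l{\left(Q,F \right)} = 4 - 15 = -11$)
$h{\left(f \right)} = 1 + f$ ($h{\left(f \right)} = f + 1 = 1 + f$)
$t{\left(N \right)} = 15$ ($t{\left(N \right)} = 4 - -11 = 4 + 11 = 15$)
$\left(h{\left(A{\left(-3 \right)} \right)} + t{\left(1 \right)}\right)^{2} = \left(\left(1 + \frac{2}{-3}\right) + 15\right)^{2} = \left(\left(1 + 2 \left(- \frac{1}{3}\right)\right) + 15\right)^{2} = \left(\left(1 - \frac{2}{3}\right) + 15\right)^{2} = \left(\frac{1}{3} + 15\right)^{2} = \left(\frac{46}{3}\right)^{2} = \frac{2116}{9}$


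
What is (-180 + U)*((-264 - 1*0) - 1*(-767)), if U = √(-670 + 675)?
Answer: -90540 + 503*√5 ≈ -89415.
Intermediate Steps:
U = √5 ≈ 2.2361
(-180 + U)*((-264 - 1*0) - 1*(-767)) = (-180 + √5)*((-264 - 1*0) - 1*(-767)) = (-180 + √5)*((-264 + 0) + 767) = (-180 + √5)*(-264 + 767) = (-180 + √5)*503 = -90540 + 503*√5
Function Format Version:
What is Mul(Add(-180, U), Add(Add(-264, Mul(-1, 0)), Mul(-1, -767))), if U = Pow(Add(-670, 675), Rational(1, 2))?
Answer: Add(-90540, Mul(503, Pow(5, Rational(1, 2)))) ≈ -89415.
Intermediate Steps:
U = Pow(5, Rational(1, 2)) ≈ 2.2361
Mul(Add(-180, U), Add(Add(-264, Mul(-1, 0)), Mul(-1, -767))) = Mul(Add(-180, Pow(5, Rational(1, 2))), Add(Add(-264, Mul(-1, 0)), Mul(-1, -767))) = Mul(Add(-180, Pow(5, Rational(1, 2))), Add(Add(-264, 0), 767)) = Mul(Add(-180, Pow(5, Rational(1, 2))), Add(-264, 767)) = Mul(Add(-180, Pow(5, Rational(1, 2))), 503) = Add(-90540, Mul(503, Pow(5, Rational(1, 2))))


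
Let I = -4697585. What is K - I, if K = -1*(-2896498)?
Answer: 7594083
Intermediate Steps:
K = 2896498
K - I = 2896498 - 1*(-4697585) = 2896498 + 4697585 = 7594083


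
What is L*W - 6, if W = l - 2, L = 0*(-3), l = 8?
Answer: -6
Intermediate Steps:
L = 0
W = 6 (W = 8 - 2 = 6)
L*W - 6 = 0*6 - 6 = 0 - 6 = -6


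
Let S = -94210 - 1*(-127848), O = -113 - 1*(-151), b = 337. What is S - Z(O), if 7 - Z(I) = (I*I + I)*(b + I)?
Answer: 589381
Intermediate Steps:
O = 38 (O = -113 + 151 = 38)
S = 33638 (S = -94210 + 127848 = 33638)
Z(I) = 7 - (337 + I)*(I + I**2) (Z(I) = 7 - (I*I + I)*(337 + I) = 7 - (I**2 + I)*(337 + I) = 7 - (I + I**2)*(337 + I) = 7 - (337 + I)*(I + I**2))
S - Z(O) = 33638 - (7 - 1*38**3 - 338*38**2 - 337*38) = 33638 - (7 - 1*54872 - 338*1444 - 12806) = 33638 - (7 - 54872 - 488072 - 12806) = 33638 - 1*(-555743) = 33638 + 555743 = 589381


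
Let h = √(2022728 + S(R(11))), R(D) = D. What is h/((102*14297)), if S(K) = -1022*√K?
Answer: √(2022728 - 1022*√11)/1458294 ≈ 0.00097445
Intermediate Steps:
h = √(2022728 - 1022*√11) ≈ 1421.0
h/((102*14297)) = √(2022728 - 1022*√11)/((102*14297)) = √(2022728 - 1022*√11)/1458294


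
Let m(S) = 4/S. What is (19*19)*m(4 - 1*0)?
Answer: 361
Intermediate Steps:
(19*19)*m(4 - 1*0) = (19*19)*(4/(4 - 1*0)) = 361*(4/(4 + 0)) = 361*(4/4) = 361*(4*(1/4)) = 361*1 = 361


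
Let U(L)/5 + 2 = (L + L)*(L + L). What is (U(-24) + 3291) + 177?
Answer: 14978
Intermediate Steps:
U(L) = -10 + 20*L² (U(L) = -10 + 5*((L + L)*(L + L)) = -10 + 5*((2*L)*(2*L)) = -10 + 5*(4*L²) = -10 + 20*L²)
(U(-24) + 3291) + 177 = ((-10 + 20*(-24)²) + 3291) + 177 = ((-10 + 20*576) + 3291) + 177 = ((-10 + 11520) + 3291) + 177 = (11510 + 3291) + 177 = 14801 + 177 = 14978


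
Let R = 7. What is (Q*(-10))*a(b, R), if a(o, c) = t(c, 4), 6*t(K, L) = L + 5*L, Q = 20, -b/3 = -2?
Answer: -800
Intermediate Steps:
b = 6 (b = -3*(-2) = 6)
t(K, L) = L (t(K, L) = (L + 5*L)/6 = (6*L)/6 = L)
a(o, c) = 4
(Q*(-10))*a(b, R) = (20*(-10))*4 = -200*4 = -800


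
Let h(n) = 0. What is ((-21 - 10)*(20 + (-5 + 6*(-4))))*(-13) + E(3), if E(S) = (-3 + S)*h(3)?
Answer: -3627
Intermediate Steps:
E(S) = 0 (E(S) = (-3 + S)*0 = 0)
((-21 - 10)*(20 + (-5 + 6*(-4))))*(-13) + E(3) = ((-21 - 10)*(20 + (-5 + 6*(-4))))*(-13) + 0 = -31*(20 + (-5 - 24))*(-13) + 0 = -31*(20 - 29)*(-13) + 0 = -31*(-9)*(-13) + 0 = 279*(-13) + 0 = -3627 + 0 = -3627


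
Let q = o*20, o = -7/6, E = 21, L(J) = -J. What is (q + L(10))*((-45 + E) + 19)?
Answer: 500/3 ≈ 166.67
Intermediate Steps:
o = -7/6 (o = -7*⅙ = -7/6 ≈ -1.1667)
q = -70/3 (q = -7/6*20 = -70/3 ≈ -23.333)
(q + L(10))*((-45 + E) + 19) = (-70/3 - 1*10)*((-45 + 21) + 19) = (-70/3 - 10)*(-24 + 19) = -100/3*(-5) = 500/3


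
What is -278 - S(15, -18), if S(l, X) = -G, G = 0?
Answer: -278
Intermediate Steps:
S(l, X) = 0 (S(l, X) = -1*0 = 0)
-278 - S(15, -18) = -278 - 1*0 = -278 + 0 = -278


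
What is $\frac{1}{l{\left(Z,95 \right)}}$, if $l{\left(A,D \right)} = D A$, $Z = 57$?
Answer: $\frac{1}{5415} \approx 0.00018467$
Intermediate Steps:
$l{\left(A,D \right)} = A D$
$\frac{1}{l{\left(Z,95 \right)}} = \frac{1}{57 \cdot 95} = \frac{1}{5415}$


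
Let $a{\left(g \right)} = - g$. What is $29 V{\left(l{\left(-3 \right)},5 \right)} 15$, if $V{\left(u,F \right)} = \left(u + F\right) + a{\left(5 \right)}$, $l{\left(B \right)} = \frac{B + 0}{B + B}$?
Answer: $\frac{435}{2} \approx 217.5$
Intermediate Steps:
$l{\left(B \right)} = \frac{1}{2}$ ($l{\left(B \right)} = \frac{B}{2 B} = B \frac{1}{2 B} = \frac{1}{2}$)
$V{\left(u,F \right)} = -5 + F + u$ ($V{\left(u,F \right)} = \left(u + F\right) - 5 = \left(F + u\right) - 5 = -5 + F + u$)
$29 V{\left(l{\left(-3 \right)},5 \right)} 15 = 29 \left(-5 + 5 + \frac{1}{2}\right) 15 = 29 \cdot \frac{1}{2} \cdot 15 = \frac{29}{2} \cdot 15 = \frac{435}{2}$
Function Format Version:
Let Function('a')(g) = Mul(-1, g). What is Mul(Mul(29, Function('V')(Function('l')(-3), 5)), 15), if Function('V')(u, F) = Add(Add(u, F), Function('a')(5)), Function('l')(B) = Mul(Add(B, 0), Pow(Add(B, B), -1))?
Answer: Rational(435, 2) ≈ 217.50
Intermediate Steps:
Function('l')(B) = Rational(1, 2) (Function('l')(B) = Mul(B, Pow(Mul(2, B), -1)) = Mul(B, Mul(Rational(1, 2), Pow(B, -1))) = Rational(1, 2))
Function('V')(u, F) = Add(-5, F, u) (Function('V')(u, F) = Add(Add(u, F), Mul(-1, 5)) = Add(Add(F, u), -5) = Add(-5, F, u))
Mul(Mul(29, Function('V')(Function('l')(-3), 5)), 15) = Mul(Mul(29, Add(-5, 5, Rational(1, 2))), 15) = Mul(Mul(29, Rational(1, 2)), 15) = Mul(Rational(29, 2), 15) = Rational(435, 2)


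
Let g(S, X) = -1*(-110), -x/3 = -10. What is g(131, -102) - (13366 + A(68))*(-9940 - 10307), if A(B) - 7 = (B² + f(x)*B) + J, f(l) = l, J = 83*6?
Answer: 415772255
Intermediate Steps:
J = 498
x = 30 (x = -3*(-10) = 30)
g(S, X) = 110
A(B) = 505 + B² + 30*B (A(B) = 7 + ((B² + 30*B) + 498) = 7 + (498 + B² + 30*B) = 505 + B² + 30*B)
g(131, -102) - (13366 + A(68))*(-9940 - 10307) = 110 - (13366 + (505 + 68² + 30*68))*(-9940 - 10307) = 110 - (13366 + (505 + 4624 + 2040))*(-20247) = 110 - (13366 + 7169)*(-20247) = 110 - 20535*(-20247) = 110 - 1*(-415772145) = 110 + 415772145 = 415772255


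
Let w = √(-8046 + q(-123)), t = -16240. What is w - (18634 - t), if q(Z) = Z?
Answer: -34874 + I*√8169 ≈ -34874.0 + 90.383*I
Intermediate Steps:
w = I*√8169 (w = √(-8046 - 123) = √(-8169) = I*√8169 ≈ 90.383*I)
w - (18634 - t) = I*√8169 - (18634 - 1*(-16240)) = I*√8169 - (18634 + 16240) = I*√8169 - 1*34874 = I*√8169 - 34874 = -34874 + I*√8169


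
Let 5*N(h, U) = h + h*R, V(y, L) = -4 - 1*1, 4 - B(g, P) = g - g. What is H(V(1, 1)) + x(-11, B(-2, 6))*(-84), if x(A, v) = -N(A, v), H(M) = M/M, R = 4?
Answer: -923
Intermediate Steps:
B(g, P) = 4 (B(g, P) = 4 - (g - g) = 4 - 1*0 = 4 + 0 = 4)
V(y, L) = -5 (V(y, L) = -4 - 1 = -5)
H(M) = 1
N(h, U) = h (N(h, U) = (h + h*4)/5 = (h + 4*h)/5 = (5*h)/5 = h)
x(A, v) = -A
H(V(1, 1)) + x(-11, B(-2, 6))*(-84) = 1 - 1*(-11)*(-84) = 1 + 11*(-84) = 1 - 924 = -923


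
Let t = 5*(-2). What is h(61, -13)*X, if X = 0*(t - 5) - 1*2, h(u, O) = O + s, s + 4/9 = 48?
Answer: -622/9 ≈ -69.111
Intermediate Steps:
s = 428/9 (s = -4/9 + 48 = 428/9 ≈ 47.556)
h(u, O) = 428/9 + O (h(u, O) = O + 428/9 = 428/9 + O)
t = -10
X = -2 (X = 0*(-10 - 5) - 1*2 = 0*(-15) - 2 = 0 - 2 = -2)
h(61, -13)*X = (428/9 - 13)*(-2) = (311/9)*(-2) = -622/9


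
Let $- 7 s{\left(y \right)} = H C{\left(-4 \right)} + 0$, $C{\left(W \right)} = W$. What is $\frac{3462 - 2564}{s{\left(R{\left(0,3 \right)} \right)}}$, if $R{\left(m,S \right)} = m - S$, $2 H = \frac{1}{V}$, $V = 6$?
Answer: $18858$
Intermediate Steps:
$H = \frac{1}{12}$ ($H = \frac{1}{2 \cdot 6} = \frac{1}{2} \cdot \frac{1}{6} = \frac{1}{12} \approx 0.083333$)
$s{\left(y \right)} = \frac{1}{21}$ ($s{\left(y \right)} = - \frac{\frac{1}{12} \left(-4\right) + 0}{7} = - \frac{- \frac{1}{3} + 0}{7} = \left(- \frac{1}{7}\right) \left(- \frac{1}{3}\right) = \frac{1}{21}$)
$\frac{3462 - 2564}{s{\left(R{\left(0,3 \right)} \right)}} = \left(3462 - 2564\right) \frac{1}{\frac{1}{21}} = 898 \cdot 21 = 18858$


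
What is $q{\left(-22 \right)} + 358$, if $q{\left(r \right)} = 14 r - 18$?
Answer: $32$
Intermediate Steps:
$q{\left(r \right)} = -18 + 14 r$
$q{\left(-22 \right)} + 358 = \left(-18 + 14 \left(-22\right)\right) + 358 = \left(-18 - 308\right) + 358 = -326 + 358 = 32$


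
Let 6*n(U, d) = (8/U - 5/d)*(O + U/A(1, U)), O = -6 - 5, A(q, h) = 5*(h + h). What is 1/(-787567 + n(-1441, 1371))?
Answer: -118536660/93355559725363 ≈ -1.2697e-6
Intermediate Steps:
A(q, h) = 10*h (A(q, h) = 5*(2*h) = 10*h)
O = -11
n(U, d) = -218/(15*U) + 109/(12*d) (n(U, d) = ((8/U - 5/d)*(-11 + U/((10*U))))/6 = ((-5/d + 8/U)*(-11 + U*(1/(10*U))))/6 = ((-5/d + 8/U)*(-11 + ⅒))/6 = ((-5/d + 8/U)*(-109/10))/6 = (-436/(5*U) + 109/(2*d))/6 = -218/(15*U) + 109/(12*d))
1/(-787567 + n(-1441, 1371)) = 1/(-787567 + (-218/15/(-1441) + (109/12)/1371)) = 1/(-787567 + (-218/15*(-1/1441) + (109/12)*(1/1371))) = 1/(-787567 + (218/21615 + 109/16452)) = 1/(-787567 + 1980857/118536660) = 1/(-93355559725363/118536660) = -118536660/93355559725363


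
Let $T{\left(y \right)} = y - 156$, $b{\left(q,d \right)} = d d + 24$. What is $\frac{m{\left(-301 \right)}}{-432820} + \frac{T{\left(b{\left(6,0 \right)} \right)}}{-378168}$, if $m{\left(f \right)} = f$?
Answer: $\frac{7123367}{6819944740} \approx 0.0010445$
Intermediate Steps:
$b{\left(q,d \right)} = 24 + d^{2}$ ($b{\left(q,d \right)} = d^{2} + 24 = 24 + d^{2}$)
$T{\left(y \right)} = -156 + y$
$\frac{m{\left(-301 \right)}}{-432820} + \frac{T{\left(b{\left(6,0 \right)} \right)}}{-378168} = - \frac{301}{-432820} + \frac{-156 + \left(24 + 0^{2}\right)}{-378168} = \left(-301\right) \left(- \frac{1}{432820}\right) + \left(-156 + \left(24 + 0\right)\right) \left(- \frac{1}{378168}\right) = \frac{301}{432820} + \left(-156 + 24\right) \left(- \frac{1}{378168}\right) = \frac{301}{432820} - - \frac{11}{31514} = \frac{301}{432820} + \frac{11}{31514} = \frac{7123367}{6819944740}$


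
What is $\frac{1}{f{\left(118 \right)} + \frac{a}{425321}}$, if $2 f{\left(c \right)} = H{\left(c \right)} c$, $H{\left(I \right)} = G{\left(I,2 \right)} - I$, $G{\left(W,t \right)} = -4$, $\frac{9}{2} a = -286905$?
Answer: $- \frac{1275963}{9184572944} \approx -0.00013892$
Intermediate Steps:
$a = - \frac{191270}{3}$ ($a = \frac{2}{9} \left(-286905\right) = - \frac{191270}{3} \approx -63757.0$)
$H{\left(I \right)} = -4 - I$
$f{\left(c \right)} = \frac{c \left(-4 - c\right)}{2}$ ($f{\left(c \right)} = \frac{\left(-4 - c\right) c}{2} = \frac{c \left(-4 - c\right)}{2}$)
$\frac{1}{f{\left(118 \right)} + \frac{a}{425321}} = \frac{1}{\left(- \frac{1}{2}\right) 118 \left(4 + 118\right) - \frac{191270}{3 \cdot 425321}} = \frac{1}{\left(- \frac{1}{2}\right) 118 \cdot 122 - \frac{191270}{1275963}} = \frac{1}{-7198 - \frac{191270}{1275963}} = \frac{1}{- \frac{9184572944}{1275963}} = - \frac{1275963}{9184572944}$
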